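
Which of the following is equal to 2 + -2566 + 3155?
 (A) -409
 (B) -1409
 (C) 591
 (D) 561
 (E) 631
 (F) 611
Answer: C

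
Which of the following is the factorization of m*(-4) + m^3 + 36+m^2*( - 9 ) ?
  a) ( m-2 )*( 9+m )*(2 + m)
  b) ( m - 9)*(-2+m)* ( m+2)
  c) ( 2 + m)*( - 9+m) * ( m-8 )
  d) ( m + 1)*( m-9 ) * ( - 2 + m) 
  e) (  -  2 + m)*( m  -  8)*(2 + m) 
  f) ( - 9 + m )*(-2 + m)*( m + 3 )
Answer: b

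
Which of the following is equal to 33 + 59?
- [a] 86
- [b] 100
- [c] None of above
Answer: c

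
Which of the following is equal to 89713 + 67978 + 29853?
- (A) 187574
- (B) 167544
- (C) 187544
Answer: C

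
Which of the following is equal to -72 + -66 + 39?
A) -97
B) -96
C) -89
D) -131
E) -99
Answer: E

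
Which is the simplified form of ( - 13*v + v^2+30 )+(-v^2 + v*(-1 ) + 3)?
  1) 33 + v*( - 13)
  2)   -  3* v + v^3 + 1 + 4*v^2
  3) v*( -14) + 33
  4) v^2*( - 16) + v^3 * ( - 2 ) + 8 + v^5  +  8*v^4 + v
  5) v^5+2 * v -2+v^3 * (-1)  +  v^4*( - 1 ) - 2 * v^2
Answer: 3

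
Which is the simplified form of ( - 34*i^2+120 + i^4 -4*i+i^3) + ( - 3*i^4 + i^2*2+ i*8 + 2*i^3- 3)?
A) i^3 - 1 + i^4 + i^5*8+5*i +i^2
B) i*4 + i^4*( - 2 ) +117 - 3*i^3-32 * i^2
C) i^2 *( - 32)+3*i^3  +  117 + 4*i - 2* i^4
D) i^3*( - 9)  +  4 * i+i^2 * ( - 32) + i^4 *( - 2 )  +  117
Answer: C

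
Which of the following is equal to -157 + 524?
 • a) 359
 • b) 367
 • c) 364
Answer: b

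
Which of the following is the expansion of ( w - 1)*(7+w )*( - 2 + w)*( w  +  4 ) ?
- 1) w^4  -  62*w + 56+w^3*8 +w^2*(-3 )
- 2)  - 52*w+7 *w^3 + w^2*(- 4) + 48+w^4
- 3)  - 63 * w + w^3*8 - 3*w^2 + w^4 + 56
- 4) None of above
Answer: 1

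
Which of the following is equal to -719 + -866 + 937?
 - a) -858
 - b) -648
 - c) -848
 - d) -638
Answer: b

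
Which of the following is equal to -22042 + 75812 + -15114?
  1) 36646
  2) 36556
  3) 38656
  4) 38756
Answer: 3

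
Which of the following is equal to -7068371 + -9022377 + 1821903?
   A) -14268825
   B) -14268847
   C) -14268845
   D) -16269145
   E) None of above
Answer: C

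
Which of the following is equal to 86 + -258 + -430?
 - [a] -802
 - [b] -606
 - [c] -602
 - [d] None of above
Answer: c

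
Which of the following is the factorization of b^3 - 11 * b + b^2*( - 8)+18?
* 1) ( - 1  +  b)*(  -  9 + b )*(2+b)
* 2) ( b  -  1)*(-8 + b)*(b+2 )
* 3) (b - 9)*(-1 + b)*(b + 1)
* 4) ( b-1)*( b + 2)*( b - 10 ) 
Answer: 1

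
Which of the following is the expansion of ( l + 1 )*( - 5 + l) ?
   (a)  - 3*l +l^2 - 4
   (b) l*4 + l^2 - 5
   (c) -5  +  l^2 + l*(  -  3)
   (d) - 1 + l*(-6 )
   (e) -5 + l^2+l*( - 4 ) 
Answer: e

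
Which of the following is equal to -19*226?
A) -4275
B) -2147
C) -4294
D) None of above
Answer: C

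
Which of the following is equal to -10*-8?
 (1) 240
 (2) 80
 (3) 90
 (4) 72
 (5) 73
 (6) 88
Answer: 2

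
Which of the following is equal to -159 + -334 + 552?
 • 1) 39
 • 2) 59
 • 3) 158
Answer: 2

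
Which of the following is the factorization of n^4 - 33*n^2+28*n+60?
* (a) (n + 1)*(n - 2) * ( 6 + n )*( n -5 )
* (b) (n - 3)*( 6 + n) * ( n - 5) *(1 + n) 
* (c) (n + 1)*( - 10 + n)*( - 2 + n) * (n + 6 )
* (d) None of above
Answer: a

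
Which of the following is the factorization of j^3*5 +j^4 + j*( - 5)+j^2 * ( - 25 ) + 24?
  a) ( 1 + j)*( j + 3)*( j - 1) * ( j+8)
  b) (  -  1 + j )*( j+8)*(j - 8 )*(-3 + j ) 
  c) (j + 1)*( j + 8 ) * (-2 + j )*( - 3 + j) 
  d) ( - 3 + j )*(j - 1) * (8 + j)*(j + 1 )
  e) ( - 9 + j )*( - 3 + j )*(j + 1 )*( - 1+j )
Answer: d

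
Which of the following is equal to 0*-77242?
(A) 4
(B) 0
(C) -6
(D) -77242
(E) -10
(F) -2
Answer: B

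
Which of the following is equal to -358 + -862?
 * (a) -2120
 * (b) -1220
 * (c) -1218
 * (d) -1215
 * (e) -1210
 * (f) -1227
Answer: b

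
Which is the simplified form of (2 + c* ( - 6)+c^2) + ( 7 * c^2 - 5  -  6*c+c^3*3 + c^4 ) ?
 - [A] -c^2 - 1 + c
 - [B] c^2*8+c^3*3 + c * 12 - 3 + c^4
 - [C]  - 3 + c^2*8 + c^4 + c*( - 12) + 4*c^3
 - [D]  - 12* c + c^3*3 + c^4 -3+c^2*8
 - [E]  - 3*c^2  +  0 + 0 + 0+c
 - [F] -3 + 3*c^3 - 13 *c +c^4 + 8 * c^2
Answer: D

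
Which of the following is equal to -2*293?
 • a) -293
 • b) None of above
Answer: b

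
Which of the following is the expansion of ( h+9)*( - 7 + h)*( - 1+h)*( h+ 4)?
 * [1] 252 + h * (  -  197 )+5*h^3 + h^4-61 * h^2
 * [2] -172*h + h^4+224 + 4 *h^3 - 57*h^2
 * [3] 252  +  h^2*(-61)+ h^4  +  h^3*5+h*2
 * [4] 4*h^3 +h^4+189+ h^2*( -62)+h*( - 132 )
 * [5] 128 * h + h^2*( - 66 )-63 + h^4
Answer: 1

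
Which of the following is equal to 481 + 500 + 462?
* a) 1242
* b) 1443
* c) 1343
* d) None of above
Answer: b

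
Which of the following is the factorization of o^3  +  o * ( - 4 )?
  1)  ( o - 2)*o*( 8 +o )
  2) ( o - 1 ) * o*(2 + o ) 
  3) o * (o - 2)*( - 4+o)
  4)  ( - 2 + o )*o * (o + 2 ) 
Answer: 4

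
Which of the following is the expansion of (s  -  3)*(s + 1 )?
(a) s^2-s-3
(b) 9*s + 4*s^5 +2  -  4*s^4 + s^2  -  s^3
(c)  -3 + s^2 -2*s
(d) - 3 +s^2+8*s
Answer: c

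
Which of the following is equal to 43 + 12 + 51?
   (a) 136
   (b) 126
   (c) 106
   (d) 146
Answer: c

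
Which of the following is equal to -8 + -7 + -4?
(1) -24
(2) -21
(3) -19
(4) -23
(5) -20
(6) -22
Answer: 3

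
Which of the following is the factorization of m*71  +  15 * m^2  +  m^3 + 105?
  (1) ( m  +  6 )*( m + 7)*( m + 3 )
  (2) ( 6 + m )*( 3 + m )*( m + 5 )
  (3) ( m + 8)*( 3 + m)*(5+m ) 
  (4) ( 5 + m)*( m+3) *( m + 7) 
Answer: 4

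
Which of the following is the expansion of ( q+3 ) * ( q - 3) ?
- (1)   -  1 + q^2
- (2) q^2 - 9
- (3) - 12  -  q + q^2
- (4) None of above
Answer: 2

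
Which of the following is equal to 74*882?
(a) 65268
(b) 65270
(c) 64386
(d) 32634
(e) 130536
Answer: a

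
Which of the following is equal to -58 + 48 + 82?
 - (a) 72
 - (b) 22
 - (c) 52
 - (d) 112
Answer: a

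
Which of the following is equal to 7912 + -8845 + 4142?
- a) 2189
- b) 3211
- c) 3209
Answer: c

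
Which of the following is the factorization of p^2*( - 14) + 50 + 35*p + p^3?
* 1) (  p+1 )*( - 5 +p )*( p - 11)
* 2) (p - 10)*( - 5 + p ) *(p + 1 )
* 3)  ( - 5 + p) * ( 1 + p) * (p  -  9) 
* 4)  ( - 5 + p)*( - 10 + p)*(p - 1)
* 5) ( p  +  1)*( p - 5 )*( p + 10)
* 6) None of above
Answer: 2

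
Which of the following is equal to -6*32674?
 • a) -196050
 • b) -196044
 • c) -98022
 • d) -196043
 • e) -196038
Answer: b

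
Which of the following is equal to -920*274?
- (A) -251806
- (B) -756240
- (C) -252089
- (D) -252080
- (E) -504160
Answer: D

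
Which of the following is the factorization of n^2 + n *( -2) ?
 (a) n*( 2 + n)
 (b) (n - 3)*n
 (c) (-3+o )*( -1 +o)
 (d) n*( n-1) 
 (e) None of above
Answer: e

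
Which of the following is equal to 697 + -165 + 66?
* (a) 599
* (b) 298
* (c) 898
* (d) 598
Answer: d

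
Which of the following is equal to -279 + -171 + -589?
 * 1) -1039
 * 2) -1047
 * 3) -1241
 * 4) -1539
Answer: 1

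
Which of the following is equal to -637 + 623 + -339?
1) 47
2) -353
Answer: 2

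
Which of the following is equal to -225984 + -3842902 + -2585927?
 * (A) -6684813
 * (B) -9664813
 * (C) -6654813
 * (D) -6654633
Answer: C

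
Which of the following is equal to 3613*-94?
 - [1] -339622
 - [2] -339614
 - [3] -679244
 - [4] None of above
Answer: 1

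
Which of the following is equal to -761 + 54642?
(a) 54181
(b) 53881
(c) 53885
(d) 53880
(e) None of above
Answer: b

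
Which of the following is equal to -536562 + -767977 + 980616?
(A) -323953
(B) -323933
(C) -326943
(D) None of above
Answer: D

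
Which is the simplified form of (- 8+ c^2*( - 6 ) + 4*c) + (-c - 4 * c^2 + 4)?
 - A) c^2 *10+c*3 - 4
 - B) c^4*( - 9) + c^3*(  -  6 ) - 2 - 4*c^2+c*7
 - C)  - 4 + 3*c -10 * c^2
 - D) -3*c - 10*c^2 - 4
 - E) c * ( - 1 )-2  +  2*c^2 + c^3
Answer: C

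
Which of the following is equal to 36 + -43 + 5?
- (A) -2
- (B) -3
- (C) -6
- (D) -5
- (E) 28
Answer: A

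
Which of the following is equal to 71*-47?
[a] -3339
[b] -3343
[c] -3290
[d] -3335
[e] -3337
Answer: e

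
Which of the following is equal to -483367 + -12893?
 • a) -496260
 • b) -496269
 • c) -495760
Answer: a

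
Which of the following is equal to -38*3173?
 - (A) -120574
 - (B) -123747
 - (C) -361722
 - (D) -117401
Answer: A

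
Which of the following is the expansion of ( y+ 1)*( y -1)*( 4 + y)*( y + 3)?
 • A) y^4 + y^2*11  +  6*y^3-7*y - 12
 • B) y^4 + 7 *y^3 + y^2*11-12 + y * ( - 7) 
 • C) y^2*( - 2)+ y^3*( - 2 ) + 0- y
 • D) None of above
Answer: B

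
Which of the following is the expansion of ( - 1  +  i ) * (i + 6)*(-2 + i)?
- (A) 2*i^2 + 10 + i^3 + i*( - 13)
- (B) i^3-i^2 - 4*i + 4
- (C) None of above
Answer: C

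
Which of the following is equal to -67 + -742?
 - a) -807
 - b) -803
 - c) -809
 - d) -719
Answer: c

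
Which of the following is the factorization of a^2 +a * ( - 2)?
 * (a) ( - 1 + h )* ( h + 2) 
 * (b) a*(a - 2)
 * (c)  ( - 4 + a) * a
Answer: b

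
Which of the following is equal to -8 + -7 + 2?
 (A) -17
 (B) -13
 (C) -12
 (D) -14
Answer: B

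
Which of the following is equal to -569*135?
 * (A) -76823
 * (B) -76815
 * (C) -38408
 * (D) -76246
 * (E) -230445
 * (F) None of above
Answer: B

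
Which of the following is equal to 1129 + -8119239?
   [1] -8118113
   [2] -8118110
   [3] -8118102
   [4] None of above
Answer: 2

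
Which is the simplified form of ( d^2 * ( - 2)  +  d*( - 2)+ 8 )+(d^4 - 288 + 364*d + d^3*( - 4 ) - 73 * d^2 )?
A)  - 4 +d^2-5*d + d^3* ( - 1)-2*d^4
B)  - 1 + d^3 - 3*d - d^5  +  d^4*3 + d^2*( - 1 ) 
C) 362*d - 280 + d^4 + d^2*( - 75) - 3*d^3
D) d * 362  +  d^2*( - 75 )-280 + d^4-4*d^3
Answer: D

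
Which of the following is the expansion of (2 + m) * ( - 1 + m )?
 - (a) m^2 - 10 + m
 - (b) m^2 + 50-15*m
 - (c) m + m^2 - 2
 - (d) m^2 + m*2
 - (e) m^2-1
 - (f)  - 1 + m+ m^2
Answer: c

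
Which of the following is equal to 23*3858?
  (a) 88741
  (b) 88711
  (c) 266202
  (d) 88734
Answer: d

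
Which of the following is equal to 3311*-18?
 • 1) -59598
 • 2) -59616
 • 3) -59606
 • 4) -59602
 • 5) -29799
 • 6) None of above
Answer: 1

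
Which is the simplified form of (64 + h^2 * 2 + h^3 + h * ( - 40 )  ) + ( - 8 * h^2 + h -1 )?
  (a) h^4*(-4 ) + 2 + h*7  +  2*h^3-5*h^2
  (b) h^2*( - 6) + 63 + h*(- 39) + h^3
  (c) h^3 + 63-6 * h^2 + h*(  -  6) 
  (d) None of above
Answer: b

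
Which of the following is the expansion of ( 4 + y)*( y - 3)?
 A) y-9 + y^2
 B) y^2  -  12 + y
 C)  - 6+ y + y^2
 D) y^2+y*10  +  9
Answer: B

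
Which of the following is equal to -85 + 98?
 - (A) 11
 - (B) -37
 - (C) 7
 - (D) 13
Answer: D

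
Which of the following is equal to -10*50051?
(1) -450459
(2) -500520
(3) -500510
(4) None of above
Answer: 3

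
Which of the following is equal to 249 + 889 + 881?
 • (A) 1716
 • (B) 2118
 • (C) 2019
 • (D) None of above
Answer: C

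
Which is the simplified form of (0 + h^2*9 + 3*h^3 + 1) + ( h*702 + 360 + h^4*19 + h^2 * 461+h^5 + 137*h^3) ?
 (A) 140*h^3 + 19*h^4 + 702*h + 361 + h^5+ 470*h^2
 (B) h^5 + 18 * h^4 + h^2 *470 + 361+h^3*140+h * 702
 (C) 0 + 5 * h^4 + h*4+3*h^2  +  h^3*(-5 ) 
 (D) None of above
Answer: A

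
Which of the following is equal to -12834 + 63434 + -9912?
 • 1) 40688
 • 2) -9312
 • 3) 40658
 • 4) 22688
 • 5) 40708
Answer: 1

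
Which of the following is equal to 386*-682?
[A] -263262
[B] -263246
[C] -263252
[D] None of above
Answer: C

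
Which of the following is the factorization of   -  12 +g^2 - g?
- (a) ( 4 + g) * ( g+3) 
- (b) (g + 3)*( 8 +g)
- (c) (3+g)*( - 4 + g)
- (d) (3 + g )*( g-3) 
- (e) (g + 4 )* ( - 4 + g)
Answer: c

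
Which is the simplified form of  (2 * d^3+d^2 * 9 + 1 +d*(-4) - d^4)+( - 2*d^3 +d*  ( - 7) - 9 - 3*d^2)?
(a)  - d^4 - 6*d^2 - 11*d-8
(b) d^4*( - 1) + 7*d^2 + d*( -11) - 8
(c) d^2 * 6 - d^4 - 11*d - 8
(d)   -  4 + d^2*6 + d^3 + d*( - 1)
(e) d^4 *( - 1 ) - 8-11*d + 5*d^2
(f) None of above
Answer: c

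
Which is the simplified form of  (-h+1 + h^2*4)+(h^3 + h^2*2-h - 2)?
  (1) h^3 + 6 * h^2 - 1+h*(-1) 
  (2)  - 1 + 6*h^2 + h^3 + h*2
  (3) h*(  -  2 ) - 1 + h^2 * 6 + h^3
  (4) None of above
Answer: 3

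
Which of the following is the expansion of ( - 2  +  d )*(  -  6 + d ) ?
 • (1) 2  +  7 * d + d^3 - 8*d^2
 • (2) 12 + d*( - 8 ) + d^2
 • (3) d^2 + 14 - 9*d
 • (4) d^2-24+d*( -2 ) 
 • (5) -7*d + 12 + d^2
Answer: 2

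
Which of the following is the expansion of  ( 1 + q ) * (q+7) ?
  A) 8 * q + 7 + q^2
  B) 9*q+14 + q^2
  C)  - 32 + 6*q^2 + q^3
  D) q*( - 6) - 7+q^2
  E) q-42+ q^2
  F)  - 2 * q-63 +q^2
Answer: A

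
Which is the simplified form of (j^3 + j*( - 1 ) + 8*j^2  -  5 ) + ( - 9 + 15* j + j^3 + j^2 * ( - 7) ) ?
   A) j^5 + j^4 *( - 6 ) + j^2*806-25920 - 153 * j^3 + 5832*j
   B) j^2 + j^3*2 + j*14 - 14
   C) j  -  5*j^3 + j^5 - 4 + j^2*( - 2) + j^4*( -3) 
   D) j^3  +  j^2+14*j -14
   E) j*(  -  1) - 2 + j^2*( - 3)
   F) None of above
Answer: B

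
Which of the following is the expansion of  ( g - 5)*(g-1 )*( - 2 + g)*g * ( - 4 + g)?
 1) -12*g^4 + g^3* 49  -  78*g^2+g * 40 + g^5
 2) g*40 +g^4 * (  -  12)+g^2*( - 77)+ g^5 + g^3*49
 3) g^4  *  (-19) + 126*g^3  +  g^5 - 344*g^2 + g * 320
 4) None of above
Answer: 1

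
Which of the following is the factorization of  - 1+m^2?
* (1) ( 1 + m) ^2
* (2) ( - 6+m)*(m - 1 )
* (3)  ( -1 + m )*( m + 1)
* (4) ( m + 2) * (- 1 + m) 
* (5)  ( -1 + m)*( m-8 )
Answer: 3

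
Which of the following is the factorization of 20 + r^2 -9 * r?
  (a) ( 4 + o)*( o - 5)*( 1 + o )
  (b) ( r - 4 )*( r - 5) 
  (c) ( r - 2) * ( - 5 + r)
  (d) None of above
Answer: b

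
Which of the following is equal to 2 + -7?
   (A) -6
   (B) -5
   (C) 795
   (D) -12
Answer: B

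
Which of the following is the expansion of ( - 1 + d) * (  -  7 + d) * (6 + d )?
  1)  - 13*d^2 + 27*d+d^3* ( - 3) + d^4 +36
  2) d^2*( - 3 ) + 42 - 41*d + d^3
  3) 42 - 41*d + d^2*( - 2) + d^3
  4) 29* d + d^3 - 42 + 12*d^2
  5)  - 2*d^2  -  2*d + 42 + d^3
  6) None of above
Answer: 3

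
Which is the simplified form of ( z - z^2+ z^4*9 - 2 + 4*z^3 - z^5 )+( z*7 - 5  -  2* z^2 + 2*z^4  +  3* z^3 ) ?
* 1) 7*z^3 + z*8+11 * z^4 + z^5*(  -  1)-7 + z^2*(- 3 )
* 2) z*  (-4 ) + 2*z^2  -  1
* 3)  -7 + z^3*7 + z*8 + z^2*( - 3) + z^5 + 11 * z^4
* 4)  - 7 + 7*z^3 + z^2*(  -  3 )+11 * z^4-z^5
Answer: 1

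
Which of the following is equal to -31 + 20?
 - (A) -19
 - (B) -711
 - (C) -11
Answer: C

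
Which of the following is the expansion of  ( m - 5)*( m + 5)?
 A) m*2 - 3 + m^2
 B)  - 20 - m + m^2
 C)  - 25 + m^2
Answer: C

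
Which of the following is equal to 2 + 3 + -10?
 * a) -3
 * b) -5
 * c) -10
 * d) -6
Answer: b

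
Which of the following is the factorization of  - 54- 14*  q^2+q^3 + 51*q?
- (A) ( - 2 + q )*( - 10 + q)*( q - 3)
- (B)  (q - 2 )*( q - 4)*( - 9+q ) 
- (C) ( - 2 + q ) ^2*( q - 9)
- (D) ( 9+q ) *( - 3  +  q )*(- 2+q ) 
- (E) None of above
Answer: E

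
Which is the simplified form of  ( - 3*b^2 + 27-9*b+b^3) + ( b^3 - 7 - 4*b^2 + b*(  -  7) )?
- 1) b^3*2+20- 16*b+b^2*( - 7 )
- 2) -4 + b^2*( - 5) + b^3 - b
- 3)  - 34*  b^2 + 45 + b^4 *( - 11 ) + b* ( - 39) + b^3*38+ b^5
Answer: 1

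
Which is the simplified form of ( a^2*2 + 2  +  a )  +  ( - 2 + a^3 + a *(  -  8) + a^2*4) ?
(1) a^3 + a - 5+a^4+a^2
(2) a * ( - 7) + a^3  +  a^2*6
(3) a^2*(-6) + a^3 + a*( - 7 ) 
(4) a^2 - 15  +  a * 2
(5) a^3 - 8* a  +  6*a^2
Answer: 2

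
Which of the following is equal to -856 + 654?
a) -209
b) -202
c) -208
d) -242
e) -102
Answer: b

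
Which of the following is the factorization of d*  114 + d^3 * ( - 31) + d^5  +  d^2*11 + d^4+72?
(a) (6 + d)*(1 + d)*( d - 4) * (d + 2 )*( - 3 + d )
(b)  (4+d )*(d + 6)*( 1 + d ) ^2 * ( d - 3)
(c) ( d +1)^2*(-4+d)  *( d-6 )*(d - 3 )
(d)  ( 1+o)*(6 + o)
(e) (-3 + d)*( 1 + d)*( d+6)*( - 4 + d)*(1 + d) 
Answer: e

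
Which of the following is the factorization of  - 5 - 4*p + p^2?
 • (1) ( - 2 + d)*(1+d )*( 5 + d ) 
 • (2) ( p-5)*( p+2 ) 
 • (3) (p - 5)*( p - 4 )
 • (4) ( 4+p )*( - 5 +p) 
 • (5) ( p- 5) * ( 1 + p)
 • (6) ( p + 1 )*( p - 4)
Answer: 5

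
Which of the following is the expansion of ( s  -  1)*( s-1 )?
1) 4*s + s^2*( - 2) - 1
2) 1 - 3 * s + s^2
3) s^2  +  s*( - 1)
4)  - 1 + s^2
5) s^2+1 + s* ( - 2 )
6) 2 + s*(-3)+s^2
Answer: 5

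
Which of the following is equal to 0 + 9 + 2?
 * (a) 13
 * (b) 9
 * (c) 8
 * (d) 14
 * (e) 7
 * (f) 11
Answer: f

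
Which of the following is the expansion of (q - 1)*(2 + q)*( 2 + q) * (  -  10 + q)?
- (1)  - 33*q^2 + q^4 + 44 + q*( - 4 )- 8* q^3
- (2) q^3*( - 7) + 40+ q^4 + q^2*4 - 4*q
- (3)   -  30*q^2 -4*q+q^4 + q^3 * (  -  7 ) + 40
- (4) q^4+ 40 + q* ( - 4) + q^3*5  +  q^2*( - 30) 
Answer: 3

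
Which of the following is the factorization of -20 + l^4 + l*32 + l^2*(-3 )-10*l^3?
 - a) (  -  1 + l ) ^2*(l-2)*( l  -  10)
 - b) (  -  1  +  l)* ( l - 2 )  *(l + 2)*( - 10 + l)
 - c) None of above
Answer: c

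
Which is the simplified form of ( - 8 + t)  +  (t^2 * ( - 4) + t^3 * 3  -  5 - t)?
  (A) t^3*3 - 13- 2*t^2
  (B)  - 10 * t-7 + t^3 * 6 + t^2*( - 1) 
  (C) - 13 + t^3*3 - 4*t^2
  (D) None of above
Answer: C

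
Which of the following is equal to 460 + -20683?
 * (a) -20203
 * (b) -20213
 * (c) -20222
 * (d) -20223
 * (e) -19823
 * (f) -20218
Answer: d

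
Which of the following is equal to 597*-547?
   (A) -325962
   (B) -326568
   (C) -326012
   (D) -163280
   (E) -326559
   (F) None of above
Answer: E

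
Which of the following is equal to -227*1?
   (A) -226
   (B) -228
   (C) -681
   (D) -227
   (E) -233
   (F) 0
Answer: D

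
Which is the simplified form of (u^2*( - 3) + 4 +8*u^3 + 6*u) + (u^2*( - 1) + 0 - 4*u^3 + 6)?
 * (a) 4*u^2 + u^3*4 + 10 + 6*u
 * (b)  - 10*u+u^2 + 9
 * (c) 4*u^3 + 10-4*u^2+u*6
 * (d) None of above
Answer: c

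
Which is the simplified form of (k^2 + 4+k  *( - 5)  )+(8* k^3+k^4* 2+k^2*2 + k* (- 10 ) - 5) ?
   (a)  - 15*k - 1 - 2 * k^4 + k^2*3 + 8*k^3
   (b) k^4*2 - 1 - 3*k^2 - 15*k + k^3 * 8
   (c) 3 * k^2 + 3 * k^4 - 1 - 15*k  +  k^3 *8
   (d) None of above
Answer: d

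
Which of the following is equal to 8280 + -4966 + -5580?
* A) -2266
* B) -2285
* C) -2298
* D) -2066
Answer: A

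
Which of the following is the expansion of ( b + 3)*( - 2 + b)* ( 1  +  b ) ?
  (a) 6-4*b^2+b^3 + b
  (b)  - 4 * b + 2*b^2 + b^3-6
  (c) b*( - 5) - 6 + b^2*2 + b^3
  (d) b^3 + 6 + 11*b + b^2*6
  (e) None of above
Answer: c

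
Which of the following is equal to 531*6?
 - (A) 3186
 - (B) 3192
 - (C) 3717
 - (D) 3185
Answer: A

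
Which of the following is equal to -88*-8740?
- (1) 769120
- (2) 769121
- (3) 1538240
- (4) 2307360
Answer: 1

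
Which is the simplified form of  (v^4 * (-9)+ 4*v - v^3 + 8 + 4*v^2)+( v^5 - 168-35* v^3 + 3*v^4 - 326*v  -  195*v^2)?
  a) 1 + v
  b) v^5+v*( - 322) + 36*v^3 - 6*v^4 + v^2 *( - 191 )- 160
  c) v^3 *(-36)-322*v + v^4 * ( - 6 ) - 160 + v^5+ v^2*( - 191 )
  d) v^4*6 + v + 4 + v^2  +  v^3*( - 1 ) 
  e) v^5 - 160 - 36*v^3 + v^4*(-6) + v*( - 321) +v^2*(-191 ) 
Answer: c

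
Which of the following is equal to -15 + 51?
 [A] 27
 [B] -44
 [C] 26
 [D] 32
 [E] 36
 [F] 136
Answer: E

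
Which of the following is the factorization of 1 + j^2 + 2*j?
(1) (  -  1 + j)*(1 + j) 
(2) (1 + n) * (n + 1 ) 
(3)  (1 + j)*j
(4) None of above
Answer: 4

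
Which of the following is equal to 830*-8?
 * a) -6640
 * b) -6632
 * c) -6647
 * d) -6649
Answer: a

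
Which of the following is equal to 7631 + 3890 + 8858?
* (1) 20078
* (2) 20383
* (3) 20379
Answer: 3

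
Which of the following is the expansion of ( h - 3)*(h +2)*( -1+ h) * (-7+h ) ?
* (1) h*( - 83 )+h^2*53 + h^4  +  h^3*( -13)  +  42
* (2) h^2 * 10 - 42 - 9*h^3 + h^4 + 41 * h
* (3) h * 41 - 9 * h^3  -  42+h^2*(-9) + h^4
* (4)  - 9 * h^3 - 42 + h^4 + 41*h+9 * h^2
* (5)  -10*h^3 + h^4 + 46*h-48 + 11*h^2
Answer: 4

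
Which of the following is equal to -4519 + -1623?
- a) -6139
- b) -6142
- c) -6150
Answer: b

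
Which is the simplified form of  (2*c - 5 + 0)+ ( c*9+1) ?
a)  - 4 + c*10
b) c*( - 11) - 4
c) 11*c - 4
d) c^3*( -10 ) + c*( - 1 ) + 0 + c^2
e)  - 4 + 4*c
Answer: c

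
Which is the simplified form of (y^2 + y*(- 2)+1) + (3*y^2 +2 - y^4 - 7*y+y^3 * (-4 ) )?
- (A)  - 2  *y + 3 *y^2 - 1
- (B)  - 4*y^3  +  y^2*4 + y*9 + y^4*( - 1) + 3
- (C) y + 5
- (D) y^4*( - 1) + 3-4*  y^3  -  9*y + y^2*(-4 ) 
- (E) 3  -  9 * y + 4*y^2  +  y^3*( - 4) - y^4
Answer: E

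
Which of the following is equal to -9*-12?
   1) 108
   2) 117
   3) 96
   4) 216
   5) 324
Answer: 1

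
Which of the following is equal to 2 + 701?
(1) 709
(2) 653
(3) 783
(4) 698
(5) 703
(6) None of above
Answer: 5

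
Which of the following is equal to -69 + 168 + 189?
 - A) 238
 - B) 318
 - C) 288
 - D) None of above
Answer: C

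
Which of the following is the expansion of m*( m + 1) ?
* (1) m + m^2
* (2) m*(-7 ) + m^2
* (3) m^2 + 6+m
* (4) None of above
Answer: 1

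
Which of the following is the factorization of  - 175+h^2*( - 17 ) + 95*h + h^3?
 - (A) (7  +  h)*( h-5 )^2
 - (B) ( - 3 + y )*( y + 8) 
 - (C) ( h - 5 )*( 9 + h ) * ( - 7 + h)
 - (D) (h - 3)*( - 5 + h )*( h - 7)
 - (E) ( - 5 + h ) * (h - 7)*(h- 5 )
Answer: E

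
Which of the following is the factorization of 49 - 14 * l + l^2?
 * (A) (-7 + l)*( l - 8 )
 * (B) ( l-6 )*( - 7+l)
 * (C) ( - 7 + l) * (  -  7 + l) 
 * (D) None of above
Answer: C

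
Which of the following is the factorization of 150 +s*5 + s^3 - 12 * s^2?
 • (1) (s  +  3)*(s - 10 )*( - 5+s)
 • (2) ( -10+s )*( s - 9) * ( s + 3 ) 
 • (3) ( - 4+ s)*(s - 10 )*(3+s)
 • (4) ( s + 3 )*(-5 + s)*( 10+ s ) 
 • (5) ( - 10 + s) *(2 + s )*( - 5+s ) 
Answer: 1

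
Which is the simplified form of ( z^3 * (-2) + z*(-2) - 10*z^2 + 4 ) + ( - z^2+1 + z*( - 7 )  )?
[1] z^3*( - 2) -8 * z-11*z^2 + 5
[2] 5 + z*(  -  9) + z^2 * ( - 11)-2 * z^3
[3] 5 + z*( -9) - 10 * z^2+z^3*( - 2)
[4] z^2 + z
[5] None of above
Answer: 2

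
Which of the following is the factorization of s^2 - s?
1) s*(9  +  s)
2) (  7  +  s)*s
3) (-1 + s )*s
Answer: 3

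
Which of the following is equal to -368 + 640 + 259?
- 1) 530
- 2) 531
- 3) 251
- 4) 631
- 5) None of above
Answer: 2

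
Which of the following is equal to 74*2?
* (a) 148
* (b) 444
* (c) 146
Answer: a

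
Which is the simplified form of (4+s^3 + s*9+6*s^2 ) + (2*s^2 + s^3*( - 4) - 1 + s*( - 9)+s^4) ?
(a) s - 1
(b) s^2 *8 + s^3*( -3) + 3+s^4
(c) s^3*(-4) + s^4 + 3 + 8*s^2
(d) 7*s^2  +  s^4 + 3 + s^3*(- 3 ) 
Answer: b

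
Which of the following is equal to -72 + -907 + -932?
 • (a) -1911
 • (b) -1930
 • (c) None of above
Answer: a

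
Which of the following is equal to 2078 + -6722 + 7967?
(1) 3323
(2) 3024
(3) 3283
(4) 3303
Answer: 1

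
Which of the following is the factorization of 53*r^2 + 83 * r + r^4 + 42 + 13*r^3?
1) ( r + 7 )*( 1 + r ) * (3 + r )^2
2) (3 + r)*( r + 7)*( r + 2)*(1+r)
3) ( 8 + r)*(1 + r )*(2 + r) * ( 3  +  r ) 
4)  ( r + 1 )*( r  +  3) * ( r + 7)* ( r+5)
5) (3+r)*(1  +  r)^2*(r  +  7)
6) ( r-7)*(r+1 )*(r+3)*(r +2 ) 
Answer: 2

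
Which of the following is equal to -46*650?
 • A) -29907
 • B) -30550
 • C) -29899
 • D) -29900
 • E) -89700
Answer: D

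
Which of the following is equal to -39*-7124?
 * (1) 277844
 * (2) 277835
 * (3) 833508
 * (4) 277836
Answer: 4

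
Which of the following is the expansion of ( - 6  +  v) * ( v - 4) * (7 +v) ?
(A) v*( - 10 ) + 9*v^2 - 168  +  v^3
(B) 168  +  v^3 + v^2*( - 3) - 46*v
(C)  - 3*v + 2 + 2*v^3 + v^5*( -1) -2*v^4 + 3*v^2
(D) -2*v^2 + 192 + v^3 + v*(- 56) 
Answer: B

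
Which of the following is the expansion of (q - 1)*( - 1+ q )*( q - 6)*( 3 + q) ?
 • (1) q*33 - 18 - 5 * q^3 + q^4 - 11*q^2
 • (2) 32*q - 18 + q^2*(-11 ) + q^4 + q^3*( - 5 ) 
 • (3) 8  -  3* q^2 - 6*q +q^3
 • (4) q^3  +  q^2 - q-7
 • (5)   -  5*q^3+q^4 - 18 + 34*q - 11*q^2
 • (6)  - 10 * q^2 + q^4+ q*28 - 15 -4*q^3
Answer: 1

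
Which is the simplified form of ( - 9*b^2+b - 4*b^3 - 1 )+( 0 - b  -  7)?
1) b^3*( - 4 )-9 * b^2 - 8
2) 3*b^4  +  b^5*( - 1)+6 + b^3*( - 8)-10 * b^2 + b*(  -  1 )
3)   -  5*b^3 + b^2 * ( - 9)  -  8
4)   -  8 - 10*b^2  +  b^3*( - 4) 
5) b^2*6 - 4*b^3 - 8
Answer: 1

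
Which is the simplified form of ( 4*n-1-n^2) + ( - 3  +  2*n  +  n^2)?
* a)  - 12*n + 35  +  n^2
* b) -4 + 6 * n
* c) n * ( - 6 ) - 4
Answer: b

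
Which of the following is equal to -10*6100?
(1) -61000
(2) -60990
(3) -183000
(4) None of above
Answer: 1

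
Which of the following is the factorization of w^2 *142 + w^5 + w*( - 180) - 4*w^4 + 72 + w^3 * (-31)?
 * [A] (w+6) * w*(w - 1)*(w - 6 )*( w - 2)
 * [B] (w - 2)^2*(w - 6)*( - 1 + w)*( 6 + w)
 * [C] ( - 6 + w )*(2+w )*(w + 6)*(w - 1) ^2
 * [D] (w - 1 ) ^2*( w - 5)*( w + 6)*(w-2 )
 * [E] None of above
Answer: E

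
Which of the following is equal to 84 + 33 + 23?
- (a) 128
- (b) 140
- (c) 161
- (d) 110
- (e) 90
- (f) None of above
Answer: b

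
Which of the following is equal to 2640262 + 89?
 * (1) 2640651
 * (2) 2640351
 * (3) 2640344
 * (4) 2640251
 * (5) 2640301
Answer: 2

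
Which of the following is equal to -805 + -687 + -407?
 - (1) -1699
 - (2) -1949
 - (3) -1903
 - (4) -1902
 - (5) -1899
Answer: 5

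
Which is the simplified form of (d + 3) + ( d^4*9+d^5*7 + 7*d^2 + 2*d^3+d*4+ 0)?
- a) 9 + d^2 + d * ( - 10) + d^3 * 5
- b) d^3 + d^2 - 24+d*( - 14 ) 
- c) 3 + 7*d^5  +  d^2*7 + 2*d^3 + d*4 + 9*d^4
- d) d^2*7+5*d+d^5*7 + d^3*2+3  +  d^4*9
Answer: d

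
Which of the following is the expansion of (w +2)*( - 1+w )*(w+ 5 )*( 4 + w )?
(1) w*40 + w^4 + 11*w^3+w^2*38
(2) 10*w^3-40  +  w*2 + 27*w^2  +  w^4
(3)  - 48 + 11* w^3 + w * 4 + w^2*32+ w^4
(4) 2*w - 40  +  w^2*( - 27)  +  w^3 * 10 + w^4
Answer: 2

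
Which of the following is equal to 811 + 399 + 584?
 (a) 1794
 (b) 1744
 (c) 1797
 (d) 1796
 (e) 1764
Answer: a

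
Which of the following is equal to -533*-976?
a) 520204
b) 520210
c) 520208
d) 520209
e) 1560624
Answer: c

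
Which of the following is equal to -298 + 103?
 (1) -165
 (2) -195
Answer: 2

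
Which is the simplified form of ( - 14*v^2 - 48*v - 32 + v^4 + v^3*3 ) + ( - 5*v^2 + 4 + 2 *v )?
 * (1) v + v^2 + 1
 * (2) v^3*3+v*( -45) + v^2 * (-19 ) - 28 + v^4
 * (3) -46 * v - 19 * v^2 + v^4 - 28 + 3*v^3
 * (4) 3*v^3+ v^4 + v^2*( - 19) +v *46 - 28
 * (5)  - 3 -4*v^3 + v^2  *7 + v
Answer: 3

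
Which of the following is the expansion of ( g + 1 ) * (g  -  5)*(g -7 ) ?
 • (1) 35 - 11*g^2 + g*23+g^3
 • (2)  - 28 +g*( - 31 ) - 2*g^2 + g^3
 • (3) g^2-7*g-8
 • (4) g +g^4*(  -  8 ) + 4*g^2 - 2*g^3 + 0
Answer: 1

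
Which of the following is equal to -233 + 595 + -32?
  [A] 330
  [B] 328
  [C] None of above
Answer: A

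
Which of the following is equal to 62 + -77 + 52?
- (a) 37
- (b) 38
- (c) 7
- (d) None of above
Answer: a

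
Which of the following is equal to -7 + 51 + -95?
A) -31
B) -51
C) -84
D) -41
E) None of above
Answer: B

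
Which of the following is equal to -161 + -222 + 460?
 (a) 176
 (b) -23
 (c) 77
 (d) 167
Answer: c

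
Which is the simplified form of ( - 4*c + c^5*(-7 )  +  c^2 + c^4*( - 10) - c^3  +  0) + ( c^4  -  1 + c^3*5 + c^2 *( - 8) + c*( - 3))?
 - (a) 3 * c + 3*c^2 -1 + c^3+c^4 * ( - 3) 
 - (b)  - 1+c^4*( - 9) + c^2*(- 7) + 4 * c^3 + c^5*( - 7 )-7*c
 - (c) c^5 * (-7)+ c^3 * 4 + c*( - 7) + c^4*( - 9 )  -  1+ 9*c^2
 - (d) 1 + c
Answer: b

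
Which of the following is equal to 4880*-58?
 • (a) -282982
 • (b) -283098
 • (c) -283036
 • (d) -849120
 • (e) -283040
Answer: e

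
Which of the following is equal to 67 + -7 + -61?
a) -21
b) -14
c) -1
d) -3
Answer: c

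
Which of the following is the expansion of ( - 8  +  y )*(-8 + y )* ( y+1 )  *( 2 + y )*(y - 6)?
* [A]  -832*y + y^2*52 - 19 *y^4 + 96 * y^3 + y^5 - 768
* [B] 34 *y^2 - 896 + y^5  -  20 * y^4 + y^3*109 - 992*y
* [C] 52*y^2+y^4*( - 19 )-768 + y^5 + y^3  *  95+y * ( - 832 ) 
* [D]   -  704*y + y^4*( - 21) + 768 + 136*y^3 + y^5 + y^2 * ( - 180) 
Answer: A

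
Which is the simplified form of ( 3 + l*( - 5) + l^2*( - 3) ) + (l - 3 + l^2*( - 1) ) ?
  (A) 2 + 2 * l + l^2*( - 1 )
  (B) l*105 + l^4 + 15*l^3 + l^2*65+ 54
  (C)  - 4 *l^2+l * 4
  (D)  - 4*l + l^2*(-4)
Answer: D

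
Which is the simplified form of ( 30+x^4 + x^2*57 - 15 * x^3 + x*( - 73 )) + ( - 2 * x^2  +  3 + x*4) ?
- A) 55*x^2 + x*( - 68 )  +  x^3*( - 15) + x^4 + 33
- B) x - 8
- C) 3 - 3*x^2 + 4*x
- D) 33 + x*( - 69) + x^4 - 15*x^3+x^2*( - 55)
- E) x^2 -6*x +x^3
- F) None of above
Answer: F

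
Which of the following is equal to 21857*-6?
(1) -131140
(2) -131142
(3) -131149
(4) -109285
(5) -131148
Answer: 2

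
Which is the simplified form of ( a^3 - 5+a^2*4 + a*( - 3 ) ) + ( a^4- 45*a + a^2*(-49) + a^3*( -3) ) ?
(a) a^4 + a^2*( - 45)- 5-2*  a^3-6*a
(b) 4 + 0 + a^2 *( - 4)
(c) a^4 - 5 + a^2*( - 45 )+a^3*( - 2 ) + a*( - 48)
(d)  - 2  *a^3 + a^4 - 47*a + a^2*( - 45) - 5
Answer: c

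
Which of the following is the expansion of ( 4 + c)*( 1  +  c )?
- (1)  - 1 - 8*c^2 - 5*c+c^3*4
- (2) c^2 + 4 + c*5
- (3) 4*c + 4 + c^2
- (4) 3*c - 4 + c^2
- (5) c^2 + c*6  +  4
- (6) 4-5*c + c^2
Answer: 2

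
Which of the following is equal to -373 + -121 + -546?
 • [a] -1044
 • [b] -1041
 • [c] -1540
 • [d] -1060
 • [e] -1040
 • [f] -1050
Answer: e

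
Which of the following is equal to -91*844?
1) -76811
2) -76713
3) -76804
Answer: 3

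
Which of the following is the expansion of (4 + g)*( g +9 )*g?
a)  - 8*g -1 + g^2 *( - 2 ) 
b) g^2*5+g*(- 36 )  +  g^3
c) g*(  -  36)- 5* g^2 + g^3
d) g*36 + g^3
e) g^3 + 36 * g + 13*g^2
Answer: e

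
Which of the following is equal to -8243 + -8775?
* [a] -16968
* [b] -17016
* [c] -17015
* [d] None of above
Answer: d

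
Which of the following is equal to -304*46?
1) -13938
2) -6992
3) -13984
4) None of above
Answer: 3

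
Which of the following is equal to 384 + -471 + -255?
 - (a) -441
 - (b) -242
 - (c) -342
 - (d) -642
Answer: c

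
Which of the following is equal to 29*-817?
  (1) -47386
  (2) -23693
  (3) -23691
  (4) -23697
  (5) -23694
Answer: 2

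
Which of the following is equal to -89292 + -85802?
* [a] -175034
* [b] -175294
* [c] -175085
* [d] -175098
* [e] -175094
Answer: e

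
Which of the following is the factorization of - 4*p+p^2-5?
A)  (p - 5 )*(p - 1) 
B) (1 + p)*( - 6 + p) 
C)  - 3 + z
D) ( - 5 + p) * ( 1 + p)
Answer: D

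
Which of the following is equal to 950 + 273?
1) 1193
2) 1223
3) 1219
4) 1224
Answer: 2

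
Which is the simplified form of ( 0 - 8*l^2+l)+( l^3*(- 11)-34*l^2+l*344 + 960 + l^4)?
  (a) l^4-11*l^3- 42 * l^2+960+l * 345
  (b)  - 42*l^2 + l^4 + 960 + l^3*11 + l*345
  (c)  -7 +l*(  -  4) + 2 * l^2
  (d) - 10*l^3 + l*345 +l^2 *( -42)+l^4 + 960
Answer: a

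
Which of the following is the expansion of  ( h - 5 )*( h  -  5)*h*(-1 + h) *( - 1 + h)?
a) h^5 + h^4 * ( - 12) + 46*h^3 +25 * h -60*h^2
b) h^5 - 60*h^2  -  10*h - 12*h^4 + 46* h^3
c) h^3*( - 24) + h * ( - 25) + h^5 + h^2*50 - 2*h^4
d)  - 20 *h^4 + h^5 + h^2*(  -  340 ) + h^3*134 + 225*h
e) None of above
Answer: a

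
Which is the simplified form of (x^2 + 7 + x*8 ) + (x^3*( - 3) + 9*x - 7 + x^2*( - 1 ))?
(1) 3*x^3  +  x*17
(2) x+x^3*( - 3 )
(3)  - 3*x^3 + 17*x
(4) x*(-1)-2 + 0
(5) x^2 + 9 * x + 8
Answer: 3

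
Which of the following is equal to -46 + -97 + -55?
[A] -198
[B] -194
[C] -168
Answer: A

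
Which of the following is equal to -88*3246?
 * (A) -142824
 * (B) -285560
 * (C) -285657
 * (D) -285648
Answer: D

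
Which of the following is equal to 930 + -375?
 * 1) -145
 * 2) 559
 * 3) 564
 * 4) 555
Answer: 4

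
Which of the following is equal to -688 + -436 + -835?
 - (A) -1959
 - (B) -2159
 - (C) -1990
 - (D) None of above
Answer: A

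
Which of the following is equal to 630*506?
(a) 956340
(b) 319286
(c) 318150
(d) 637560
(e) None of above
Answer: e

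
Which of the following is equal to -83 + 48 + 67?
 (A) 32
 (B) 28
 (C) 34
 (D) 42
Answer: A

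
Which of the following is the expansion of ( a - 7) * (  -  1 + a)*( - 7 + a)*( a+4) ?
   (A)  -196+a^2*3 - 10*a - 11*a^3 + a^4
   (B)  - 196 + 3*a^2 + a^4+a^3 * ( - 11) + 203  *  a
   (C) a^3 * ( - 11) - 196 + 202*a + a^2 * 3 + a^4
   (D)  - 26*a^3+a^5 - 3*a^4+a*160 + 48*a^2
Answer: B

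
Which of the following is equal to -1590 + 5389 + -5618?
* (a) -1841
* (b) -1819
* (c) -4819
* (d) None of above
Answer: b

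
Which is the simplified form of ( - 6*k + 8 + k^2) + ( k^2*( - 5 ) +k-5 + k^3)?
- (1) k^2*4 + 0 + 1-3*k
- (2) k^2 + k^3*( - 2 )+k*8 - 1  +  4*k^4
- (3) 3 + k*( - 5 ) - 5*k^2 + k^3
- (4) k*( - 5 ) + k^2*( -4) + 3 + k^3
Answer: 4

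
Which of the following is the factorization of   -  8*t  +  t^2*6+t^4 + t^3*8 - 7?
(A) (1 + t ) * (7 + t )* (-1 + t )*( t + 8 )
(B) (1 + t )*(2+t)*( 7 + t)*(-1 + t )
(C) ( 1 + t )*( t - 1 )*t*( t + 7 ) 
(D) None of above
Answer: D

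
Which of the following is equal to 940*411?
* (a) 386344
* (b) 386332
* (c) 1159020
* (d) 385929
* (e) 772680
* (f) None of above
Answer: f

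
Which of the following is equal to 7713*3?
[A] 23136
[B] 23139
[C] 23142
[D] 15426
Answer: B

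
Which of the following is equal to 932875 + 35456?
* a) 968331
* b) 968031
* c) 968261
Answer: a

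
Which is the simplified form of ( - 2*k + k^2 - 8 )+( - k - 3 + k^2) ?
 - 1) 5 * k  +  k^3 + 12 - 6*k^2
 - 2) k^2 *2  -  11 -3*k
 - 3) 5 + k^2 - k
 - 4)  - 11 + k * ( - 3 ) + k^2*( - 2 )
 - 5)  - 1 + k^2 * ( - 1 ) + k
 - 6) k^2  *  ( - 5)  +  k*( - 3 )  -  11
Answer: 2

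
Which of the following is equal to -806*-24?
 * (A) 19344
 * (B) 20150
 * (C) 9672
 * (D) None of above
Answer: A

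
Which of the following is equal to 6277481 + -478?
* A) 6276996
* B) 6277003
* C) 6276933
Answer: B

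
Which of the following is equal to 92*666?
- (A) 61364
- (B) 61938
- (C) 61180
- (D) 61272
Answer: D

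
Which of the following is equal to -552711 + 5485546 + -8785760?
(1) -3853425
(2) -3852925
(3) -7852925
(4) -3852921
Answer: 2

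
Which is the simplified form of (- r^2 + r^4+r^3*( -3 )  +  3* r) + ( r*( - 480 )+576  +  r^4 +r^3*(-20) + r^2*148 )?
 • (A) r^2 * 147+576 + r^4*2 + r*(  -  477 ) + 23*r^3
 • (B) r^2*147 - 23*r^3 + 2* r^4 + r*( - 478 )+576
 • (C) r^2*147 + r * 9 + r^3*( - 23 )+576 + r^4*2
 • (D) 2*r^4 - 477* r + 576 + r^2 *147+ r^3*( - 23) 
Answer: D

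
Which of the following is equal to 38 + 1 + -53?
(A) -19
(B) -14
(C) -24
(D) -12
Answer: B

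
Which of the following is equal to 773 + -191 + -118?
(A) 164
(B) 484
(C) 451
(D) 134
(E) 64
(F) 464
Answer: F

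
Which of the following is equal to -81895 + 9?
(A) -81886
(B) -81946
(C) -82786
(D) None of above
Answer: A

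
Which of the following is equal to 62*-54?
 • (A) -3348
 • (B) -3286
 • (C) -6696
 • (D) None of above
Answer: A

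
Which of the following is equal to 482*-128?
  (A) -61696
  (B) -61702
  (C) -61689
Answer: A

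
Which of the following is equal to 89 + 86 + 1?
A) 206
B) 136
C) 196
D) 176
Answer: D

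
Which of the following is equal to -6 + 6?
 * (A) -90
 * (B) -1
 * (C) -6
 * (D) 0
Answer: D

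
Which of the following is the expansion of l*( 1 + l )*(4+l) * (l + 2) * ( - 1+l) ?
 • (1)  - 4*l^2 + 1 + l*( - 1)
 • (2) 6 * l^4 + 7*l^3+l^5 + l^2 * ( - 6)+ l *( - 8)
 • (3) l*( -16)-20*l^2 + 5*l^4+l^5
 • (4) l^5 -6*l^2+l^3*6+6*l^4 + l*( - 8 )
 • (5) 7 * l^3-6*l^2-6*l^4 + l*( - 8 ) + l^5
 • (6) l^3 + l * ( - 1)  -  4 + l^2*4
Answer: 2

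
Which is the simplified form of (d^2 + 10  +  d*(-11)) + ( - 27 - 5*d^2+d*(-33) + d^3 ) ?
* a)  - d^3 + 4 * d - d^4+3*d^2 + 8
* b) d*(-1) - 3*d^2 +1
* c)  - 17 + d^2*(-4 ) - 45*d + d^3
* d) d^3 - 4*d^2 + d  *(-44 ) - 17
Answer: d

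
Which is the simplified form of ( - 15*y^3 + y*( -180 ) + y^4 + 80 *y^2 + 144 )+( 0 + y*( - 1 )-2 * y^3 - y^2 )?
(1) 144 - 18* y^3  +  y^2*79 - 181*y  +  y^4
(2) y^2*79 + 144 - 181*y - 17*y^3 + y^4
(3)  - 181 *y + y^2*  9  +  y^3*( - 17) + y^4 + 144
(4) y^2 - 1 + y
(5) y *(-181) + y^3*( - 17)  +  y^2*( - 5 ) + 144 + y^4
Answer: 2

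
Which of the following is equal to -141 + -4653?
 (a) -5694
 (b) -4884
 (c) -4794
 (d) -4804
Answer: c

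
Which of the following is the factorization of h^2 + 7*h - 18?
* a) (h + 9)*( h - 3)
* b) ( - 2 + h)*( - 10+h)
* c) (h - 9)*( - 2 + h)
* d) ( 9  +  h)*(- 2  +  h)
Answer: d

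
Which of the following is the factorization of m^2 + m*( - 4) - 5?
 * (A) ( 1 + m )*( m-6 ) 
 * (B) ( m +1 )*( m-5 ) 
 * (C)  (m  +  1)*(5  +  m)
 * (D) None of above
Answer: B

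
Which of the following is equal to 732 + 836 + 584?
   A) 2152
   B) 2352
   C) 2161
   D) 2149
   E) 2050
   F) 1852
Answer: A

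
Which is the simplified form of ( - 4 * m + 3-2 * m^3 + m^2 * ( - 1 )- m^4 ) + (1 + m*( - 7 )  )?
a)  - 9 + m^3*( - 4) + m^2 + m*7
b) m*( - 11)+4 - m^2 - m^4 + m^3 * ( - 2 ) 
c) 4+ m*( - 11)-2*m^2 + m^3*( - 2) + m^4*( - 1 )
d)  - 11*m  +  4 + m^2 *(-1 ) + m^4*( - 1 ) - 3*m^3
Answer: b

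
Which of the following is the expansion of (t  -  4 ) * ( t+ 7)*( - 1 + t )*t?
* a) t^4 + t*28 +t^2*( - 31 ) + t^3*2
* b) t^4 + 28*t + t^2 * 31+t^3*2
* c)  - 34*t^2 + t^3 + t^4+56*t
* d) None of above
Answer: a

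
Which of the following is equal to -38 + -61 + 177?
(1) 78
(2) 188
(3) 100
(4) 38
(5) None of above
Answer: 1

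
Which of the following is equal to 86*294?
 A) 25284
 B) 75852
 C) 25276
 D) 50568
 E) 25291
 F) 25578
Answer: A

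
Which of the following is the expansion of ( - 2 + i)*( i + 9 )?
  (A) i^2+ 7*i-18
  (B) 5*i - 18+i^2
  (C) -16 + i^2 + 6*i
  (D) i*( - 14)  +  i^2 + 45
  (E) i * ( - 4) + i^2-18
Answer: A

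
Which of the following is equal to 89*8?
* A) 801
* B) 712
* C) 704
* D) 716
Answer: B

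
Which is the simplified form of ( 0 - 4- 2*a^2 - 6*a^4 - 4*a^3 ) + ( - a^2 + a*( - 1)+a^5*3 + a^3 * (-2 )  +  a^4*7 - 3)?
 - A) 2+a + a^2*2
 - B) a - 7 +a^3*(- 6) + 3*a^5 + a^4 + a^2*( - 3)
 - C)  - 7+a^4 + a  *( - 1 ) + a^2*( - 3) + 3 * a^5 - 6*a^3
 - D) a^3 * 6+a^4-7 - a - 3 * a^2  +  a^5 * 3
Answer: C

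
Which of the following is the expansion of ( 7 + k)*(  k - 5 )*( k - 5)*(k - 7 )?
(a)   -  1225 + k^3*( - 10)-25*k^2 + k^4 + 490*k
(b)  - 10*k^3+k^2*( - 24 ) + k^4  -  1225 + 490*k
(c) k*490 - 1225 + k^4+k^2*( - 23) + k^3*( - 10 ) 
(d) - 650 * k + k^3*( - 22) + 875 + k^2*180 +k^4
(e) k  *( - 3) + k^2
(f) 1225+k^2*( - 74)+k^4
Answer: b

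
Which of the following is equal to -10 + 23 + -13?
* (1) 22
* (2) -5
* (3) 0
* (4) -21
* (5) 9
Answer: 3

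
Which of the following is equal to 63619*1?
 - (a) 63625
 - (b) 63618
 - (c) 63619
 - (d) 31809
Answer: c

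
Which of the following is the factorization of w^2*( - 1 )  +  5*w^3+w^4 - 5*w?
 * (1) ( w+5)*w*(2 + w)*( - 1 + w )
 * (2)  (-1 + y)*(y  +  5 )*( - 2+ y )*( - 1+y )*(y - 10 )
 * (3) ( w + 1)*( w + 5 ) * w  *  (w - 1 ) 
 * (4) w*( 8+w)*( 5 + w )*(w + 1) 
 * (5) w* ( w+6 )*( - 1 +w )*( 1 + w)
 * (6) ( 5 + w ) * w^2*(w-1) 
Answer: 3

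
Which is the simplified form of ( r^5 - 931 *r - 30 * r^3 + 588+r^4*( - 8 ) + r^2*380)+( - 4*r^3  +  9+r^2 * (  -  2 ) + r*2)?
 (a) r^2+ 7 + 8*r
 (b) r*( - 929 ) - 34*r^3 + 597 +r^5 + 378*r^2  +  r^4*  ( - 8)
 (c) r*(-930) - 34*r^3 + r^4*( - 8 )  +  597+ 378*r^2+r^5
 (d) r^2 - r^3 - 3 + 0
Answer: b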